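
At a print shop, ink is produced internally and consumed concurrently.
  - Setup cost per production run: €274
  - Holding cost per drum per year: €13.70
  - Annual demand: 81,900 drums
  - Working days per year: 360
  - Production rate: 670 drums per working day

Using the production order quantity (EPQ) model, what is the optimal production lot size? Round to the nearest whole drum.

2,227 drums

d = 81,900/360 = 227.5000 drums/day;  effective holding cost H(1 − d/p) = 13.7·(1 − 227.5000/670) = 9.04813
Q* = √(2DS / H_eff) = √(2·81,900·274 / 9.04813) ≈ 2,227.17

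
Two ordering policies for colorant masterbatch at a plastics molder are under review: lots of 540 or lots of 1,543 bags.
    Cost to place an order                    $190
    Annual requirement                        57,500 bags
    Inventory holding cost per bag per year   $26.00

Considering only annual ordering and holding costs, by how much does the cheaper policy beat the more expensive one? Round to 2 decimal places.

TC(Q) = (D/Q)S + (Q/2)H
TC(540) = (57,500/540)×190 + (540/2)×26 = $27,251.48
TC(1,543) = (57,500/1,543)×190 + (1,543/2)×26 = $27,139.36
Lots of 1,543 are cheaper by $112.12.

$112.12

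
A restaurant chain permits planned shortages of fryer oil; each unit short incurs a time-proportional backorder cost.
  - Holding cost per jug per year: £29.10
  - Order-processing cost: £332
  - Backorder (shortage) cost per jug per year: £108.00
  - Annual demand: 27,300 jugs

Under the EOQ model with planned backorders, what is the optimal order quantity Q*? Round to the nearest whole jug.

889 jugs

Q* = √(2DS/H) · √((H + b)/b)
   = √(2 × 27,300 × 332 / 29.1) · √((29.1 + 108) / 108)
   = 789.258 × 1.1267 ≈ 889.25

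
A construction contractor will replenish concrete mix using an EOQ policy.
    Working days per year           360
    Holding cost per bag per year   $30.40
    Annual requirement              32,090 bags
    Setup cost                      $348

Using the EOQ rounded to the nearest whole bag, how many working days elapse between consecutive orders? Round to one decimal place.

Q* = √(2·D·S / H) = √(2·32,090·348 / 30.4) = √734,692.1 ≈ 857.14 → Q = 857 bags
Cycle time = (working days × Q)/D = (360 × 857) / 32,090 = 9.614 days

9.6 days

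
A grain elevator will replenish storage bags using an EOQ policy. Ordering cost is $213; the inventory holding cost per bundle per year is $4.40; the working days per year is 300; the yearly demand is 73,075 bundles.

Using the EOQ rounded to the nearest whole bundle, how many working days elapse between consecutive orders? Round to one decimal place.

10.9 days

Q* = √(2·D·S / H) = √(2·73,075·213 / 4.4) = √7,074,988.6 ≈ 2,659.89 → Q = 2,660 bundles
Days between orders = 300 / (D/Q) = 300 / 27.472 ≈ 10.920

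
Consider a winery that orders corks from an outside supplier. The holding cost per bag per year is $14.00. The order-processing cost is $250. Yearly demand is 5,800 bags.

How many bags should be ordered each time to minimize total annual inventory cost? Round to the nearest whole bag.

455 bags

EOQ = √(2DS/H) = √(2 × 5,800 × 250 / 14)
    = √(207,142.86) ≈ 455.13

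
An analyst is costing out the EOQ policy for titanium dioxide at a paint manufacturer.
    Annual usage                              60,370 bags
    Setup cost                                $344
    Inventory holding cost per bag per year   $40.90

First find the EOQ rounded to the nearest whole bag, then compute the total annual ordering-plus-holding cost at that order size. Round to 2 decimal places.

Q* = √(2·D·S / H) = √(2·60,370·344 / 40.9) = √1,015,514.9 ≈ 1,007.73 → Q = 1,008 bags
Annual ordering cost = (D/Q)·S = (60,370/1,008) × 344 = $20,602.46
Annual holding cost  = (Q/2)·H = (1,008/2) × 40.9 = $20,613.60
Total = $20,602.46 + $20,613.60 = $41,216.06

$41,216.06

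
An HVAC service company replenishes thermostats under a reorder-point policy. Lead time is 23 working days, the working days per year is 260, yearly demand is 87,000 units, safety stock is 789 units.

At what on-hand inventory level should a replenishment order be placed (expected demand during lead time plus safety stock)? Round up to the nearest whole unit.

Daily demand d = 87,000 / 260 = 334.615 units/day
Demand during lead time = 334.615 × 23 = 7,696.15
Reorder point = 7,696.15 + 789 = 8,485.15 → round up

8,486 units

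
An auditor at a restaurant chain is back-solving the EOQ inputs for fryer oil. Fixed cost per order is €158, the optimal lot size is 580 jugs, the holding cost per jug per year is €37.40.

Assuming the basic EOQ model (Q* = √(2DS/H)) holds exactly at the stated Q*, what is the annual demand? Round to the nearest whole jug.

39,814 jugs per year

From Q* = √(2DS/H) ⇒ Q*² = 2DS/H.
D = Q²H / (2S) = 580² × 37.4 / (2 × 158) = 39,814.43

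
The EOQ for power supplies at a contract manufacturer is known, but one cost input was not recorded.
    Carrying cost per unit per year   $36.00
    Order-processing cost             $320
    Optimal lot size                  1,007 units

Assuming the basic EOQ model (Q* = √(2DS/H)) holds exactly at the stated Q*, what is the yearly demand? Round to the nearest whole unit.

57,040 units per year

Since Q* = (2DS/H)^½, squaring gives Q*²·H = 2DS.
D = Q²H / (2S) = 1,007² × 36 / (2 × 320) = 57,040.26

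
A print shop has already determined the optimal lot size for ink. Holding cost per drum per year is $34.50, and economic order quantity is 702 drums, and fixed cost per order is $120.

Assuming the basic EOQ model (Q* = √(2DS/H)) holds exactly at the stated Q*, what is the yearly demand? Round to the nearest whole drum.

From Q* = √(2DS/H) ⇒ Q*² = 2DS/H.
D = Q²H / (2S) = 702² × 34.5 / (2 × 120) = 70,840.57

70,841 drums per year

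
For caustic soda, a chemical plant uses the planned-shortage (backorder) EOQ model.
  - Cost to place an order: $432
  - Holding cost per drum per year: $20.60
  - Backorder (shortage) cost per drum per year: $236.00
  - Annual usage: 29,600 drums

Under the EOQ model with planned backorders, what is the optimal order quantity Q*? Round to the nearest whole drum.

Q* = √(2DS/H) · √((H + b)/b)
   = √(2 × 29,600 × 432 / 20.6) · √((20.6 + 236) / 236)
   = 1,114.215 × 1.0427 ≈ 1,161.83

1,162 drums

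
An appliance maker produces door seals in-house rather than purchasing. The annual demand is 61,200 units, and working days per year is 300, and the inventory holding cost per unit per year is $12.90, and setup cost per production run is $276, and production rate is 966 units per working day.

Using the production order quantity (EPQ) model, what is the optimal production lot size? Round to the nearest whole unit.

1,822 units

Daily demand d = 61,200/300 = 204.000; p = 966; 1 − d/p = 0.78882
EPQ = √(2DS / (H(1 − d/p)))
    = √(2 × 61,200 × 276 / (12.9 × 0.78882)) ≈ 1,822.05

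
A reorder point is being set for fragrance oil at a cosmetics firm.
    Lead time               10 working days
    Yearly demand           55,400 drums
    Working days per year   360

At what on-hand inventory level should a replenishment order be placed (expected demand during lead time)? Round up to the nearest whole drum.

1,539 drums

Daily demand d = 55,400 / 360 = 153.889 drums/day
Demand during lead time = 153.889 × 10 = 1,538.89
Reorder point = 1,538.89 → round up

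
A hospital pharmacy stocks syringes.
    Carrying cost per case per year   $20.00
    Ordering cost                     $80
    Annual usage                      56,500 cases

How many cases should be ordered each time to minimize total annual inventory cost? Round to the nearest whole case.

Optimal lot size Q* = (2 × 56,500 × $80 / $20)^½ ≈ 672.31

672 cases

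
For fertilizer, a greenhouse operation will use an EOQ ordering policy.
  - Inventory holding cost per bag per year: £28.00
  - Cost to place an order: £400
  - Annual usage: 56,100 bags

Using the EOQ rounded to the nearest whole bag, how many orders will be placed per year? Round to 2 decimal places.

44.31 orders per year

2DS/H = 2·56,100·400/28 = 1,602,857.14
EOQ = √1,602,857.14 ≈ 1,266.04 → Q = 1,266
Orders per year = D/Q = 56,100 / 1,266 = 44.313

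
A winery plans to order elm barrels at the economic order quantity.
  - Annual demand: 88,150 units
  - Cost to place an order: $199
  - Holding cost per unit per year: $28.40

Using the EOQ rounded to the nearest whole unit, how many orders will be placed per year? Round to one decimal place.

79.3 orders per year

EOQ = √(2DS/H) = √(2 × 88,150 × 199 / 28.4)
    = √(1,235,341.55) ≈ 1,111.46 → Q = 1,111
N = D/Q = 88,150/1,111 ≈ 79.343 orders/yr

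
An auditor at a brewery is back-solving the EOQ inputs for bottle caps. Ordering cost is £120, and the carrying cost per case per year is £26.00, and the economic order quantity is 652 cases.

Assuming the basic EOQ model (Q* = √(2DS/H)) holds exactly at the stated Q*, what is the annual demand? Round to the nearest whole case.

46,053 cases per year

From Q* = √(2DS/H) ⇒ Q*² = 2DS/H.
D = Q²H / (2S) = 652² × 26 / (2 × 120) = 46,052.93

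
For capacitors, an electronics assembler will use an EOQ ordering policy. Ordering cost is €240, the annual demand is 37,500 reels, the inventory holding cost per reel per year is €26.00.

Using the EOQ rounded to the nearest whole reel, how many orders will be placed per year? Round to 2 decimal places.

45.07 orders per year

EOQ = √(2DS/H) = √(2 × 37,500 × 240 / 26)
    = √(692,307.69) ≈ 832.05 → Q = 832
N = D/Q = 37,500/832 ≈ 45.072 orders/yr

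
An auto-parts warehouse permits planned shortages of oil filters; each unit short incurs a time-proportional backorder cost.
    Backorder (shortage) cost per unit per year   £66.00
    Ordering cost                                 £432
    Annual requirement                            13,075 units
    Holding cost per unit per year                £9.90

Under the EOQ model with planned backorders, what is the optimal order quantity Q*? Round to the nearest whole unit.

Basic EOQ = √(2·13,075·432/9.9) = 1,068.219
Backorder adjustment √((H+b)/b) = √((9.9+66)/66) = 1.0724
Q* = 1,068.219 × 1.0724 ≈ 1,145.54

1,146 units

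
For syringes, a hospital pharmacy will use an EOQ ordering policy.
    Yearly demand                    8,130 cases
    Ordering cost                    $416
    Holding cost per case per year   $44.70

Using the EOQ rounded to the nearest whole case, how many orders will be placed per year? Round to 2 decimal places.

Optimal lot size Q* = (2 × 8,130 × $416 / $44.7)^½ ≈ 389.00 → Q = 389
N = D/Q = 8,130/389 ≈ 20.900 orders/yr

20.90 orders per year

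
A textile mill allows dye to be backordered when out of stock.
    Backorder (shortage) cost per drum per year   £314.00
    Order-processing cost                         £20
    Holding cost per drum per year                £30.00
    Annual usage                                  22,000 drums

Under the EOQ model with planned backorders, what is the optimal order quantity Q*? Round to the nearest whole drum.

Basic EOQ = √(2·22,000·20/30) = 171.270
Backorder adjustment √((H+b)/b) = √((30+314)/314) = 1.0467
Q* = 171.270 × 1.0467 ≈ 179.26

179 drums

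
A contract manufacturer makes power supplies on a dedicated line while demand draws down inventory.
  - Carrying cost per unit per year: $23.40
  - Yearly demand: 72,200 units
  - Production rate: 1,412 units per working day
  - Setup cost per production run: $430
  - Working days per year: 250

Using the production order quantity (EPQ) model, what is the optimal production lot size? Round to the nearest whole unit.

1,826 units

d = 72,200/250 = 288.8000 units/day;  effective holding cost H(1 − d/p) = 23.4·(1 − 288.8000/1412) = 18.61394
Q* = √(2DS / H_eff) = √(2·72,200·430 / 18.61394) ≈ 1,826.41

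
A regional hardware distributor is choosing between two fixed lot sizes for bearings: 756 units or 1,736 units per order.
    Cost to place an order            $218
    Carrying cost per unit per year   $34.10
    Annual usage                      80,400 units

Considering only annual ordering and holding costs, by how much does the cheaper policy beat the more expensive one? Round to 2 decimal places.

TC(Q) = (D/Q)S + (Q/2)H
TC(756) = (80,400/756)×218 + (756/2)×34.1 = $36,073.93
TC(1,736) = (80,400/1,736)×218 + (1,736/2)×34.1 = $39,695.11
|ΔTC| = |$36,073.93 − $39,695.11| = $3,621.19

$3,621.19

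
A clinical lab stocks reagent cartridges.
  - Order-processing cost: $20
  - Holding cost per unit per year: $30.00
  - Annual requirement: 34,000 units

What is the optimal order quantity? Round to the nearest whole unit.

2DS/H = 2·34,000·20/30 = 45,333.33
EOQ = √45,333.33 ≈ 212.92

213 units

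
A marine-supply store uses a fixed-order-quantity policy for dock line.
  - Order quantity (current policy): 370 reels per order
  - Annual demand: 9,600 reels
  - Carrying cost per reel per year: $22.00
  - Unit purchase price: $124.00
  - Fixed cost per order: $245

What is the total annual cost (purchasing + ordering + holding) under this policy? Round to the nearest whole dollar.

Annual ordering cost = (D/Q)·S = (9,600/370) × 245 = $6,356.76
Annual holding cost  = (Q/2)·H = (370/2) × 22 = $4,070.00
Purchase cost = D·C = 9,600 × 124 = $1,190,400.00
Total = $6,356.76 + $4,070.00 + $1,190,400.00 = $1,200,826.76

$1,200,827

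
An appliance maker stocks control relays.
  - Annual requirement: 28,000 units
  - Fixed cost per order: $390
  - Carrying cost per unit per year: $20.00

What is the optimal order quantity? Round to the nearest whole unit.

Q* = √(2·D·S / H) = √(2·28,000·390 / 20) = √1,092,000.0 ≈ 1,044.99

1,045 units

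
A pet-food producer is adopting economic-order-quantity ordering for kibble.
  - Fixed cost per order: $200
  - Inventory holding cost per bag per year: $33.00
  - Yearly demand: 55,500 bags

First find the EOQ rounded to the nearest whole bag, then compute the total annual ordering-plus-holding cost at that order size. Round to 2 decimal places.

$27,066.59

Optimal lot size Q* = (2 × 55,500 × $200 / $33)^½ ≈ 820.20 → Q = 820 bags
Orders/yr = 55,500/820 = 67.683; ordering cost = 67.683 × $200 = $13,536.59
Average inventory = 820/2 = 410; holding cost = 410 × $33 = $13,530.00
Total = $13,536.59 + $13,530.00 = $27,066.59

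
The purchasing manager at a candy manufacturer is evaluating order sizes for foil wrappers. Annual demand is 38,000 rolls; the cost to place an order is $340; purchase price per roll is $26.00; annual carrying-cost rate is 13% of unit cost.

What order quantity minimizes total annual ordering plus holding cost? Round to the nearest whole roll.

H = i·C = 0.13 × $26 = $3.3800 per roll-year
EOQ = √(2DS/H) = √(2 × 38,000 × 340 / 3.38)
    = √(7,644,970.41) ≈ 2,764.95

2,765 rolls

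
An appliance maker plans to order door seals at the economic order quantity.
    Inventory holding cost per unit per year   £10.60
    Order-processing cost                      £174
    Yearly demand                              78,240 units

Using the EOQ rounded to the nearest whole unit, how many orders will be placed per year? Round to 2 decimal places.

48.81 orders per year

EOQ = √(2DS/H) = √(2 × 78,240 × 174 / 10.6)
    = √(2,568,633.96) ≈ 1,602.70 → Q = 1,603
N = D/Q = 78,240/1,603 ≈ 48.808 orders/yr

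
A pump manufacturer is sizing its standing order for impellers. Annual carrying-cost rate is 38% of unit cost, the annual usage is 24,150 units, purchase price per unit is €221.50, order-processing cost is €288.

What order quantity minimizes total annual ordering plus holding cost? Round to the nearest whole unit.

407 units

H = i·C = 0.38 × €221.5 = €84.1700 per unit-year
EOQ = √(2DS/H) = √(2 × 24,150 × 288 / 84.17)
    = √(165,265.53) ≈ 406.53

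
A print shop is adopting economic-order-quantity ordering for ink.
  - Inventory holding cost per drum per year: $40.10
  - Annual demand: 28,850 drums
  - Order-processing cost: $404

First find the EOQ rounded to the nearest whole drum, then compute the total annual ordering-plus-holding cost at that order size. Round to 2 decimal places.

$30,573.90

EOQ = √(2DS/H) = √(2 × 28,850 × 404 / 40.1)
    = √(581,316.71) ≈ 762.44 → Q = 762 drums
Ordering: D/Q × S = 28,850/762 × $404 = $15,295.80
Holding:  Q/2 × H = 762/2 × $40.1 = $15,278.10
Total = $15,295.80 + $15,278.10 = $30,573.90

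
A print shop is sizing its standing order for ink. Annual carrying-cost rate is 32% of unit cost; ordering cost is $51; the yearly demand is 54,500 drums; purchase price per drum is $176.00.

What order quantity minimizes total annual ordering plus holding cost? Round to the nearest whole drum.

314 drums

Holding cost per drum per year: H = 32% × $176 = $56.3200
EOQ = √(2DS/H) = √(2 × 54,500 × 51 / 56.32)
    = √(98,703.84) ≈ 314.17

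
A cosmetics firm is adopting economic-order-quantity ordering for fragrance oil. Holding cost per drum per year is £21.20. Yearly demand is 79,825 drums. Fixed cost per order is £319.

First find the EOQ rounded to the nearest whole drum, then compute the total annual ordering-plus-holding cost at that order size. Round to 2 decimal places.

£32,858.50

EOQ = √(2DS/H) = √(2 × 79,825 × 319 / 21.2)
    = √(2,402,280.66) ≈ 1,549.93 → Q = 1,550 drums
Ordering: D/Q × S = 79,825/1,550 × £319 = £16,428.50
Holding:  Q/2 × H = 1,550/2 × £21.2 = £16,430.00
Total = £16,428.50 + £16,430.00 = £32,858.50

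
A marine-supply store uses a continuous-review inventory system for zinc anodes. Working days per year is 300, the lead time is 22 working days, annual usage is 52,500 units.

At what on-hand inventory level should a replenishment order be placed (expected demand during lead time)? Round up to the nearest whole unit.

3,850 units

Daily demand d = 52,500 / 300 = 175.000 units/day
Demand during lead time = 175.000 × 22 = 3,850.00
Reorder point = 3,850.00 → round up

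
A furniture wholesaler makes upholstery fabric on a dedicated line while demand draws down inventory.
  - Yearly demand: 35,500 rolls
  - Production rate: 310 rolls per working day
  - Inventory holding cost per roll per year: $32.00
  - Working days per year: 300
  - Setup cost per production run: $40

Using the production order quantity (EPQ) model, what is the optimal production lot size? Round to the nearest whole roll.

d = 35,500/300 = 118.3333 rolls/day;  effective holding cost H(1 − d/p) = 32·(1 − 118.3333/310) = 19.78495
Q* = √(2DS / H_eff) = √(2·35,500·40 / 19.78495) ≈ 378.87

379 rolls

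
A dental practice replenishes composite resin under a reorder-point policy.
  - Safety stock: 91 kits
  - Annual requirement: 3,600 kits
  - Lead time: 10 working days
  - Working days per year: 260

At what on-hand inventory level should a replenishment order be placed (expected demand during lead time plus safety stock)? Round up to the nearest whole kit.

230 kits

Daily demand d = 3,600 / 260 = 13.846 kits/day
Demand during lead time = 13.846 × 10 = 138.46
Reorder point = 138.46 + 91 = 229.46 → round up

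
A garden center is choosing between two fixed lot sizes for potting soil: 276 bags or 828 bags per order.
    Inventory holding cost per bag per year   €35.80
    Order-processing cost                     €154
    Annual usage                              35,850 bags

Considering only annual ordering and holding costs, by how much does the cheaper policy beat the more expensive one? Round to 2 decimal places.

For each Q, cost = (D/Q)·S + (Q/2)·H.
TC(276) = (35,850/276)×154 + (276/2)×35.8 = €24,943.66
TC(828) = (35,850/828)×154 + (828/2)×35.8 = €21,488.95
Cheaper: Q = 828.  Difference = €3,454.71

€3,454.71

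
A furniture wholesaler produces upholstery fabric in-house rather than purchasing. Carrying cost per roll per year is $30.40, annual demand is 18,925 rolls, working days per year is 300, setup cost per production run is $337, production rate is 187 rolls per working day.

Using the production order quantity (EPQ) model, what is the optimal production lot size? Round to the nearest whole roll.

Daily demand d = 18,925/300 = 63.083; p = 187; 1 − d/p = 0.66266
EPQ = √(2DS / (H(1 − d/p)))
    = √(2 × 18,925 × 337 / (30.4 × 0.66266)) ≈ 795.73

796 rolls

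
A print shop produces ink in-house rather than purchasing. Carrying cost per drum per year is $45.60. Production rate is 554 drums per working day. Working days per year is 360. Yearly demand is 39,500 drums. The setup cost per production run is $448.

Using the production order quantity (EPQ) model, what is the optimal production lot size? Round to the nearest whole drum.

984 drums

Daily demand d = 39,500/360 = 109.722; p = 554; 1 − d/p = 0.80195
EPQ = √(2DS / (H(1 − d/p)))
    = √(2 × 39,500 × 448 / (45.6 × 0.80195)) ≈ 983.78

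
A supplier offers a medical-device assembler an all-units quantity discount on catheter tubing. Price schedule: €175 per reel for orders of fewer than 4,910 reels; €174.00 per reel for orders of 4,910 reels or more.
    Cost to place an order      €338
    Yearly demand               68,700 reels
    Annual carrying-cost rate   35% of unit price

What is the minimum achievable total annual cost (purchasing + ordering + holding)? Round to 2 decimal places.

H₁ = 35%×€175 = €61.2500;  H₂ = 35%×€174.00 = €60.9000
EOQ₁ = √(2×68,700×338/61.2500) = 870.76  (< 4,910, feasible at tier 1)
EOQ₂ = √(2×68,700×338/60.9000) = 873.26  (< 4,910 → use Q = 4,910 at tier-2 price)
TC(tier 1 (EOQ₁), Q≈870.8) = €12,075,834.07
TC(tier 2, Q≈4,910.0) = €12,108,038.75
Minimum at tier 1 (EOQ₁): €12,075,834.07

€12,075,834.07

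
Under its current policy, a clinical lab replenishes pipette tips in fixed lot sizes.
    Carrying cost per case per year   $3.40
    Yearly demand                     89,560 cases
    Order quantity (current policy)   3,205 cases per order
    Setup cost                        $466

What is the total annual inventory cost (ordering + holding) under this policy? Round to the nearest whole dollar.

Orders/yr = 89,560/3,205 = 27.944; ordering cost = 27.944 × $466 = $13,021.83
Average inventory = 3,205/2 = 1602.5; holding cost = 1602.5 × $3.4 = $5,448.50
Total = $13,021.83 + $5,448.50 = $18,470.33

$18,470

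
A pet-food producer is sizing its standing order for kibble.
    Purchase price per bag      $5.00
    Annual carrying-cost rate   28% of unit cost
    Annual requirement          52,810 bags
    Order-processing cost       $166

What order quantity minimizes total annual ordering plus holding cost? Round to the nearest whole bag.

H = i·C = 0.28 × $5 = $1.4000 per bag-year
Optimal lot size Q* = (2 × 52,810 × $166 / $1.4)^½ ≈ 3,538.86

3,539 bags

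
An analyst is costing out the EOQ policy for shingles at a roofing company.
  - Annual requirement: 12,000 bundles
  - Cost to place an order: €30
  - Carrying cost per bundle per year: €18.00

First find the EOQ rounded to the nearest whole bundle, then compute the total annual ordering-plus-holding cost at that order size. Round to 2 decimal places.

€3,600.00

EOQ = √(2DS/H) = √(2 × 12,000 × 30 / 18)
    = √(40,000.00) ≈ 200.00 → Q = 200 bundles
Orders/yr = 12,000/200 = 60.000; ordering cost = 60.000 × €30 = €1,800.00
Average inventory = 200/2 = 100; holding cost = 100 × €18 = €1,800.00
Total = €1,800.00 + €1,800.00 = €3,600.00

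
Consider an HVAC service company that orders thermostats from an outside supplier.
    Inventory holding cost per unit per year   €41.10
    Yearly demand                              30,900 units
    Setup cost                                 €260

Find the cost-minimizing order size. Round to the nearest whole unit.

625 units

EOQ = √(2DS/H) = √(2 × 30,900 × 260 / 41.1)
    = √(390,948.91) ≈ 625.26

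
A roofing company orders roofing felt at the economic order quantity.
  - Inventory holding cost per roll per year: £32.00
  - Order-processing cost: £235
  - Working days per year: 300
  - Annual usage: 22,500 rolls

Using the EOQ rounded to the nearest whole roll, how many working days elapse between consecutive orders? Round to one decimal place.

EOQ = √(2DS/H) = √(2 × 22,500 × 235 / 32)
    = √(330,468.75) ≈ 574.86 → Q = 575 rolls
T = Q/D × 300 days = 575/22,500 × 300 = 7.667 days

7.7 days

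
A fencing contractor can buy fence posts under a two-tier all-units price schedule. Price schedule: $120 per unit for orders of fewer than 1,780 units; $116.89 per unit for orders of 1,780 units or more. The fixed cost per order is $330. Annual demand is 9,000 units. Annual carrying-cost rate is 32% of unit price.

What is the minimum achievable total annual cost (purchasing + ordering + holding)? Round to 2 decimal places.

H₁ = 32%×$120 = $38.4000;  H₂ = 32%×$116.89 = $37.4048
EOQ₁ = √(2×9,000×330/38.4000) = 393.30  (< 1,780, feasible at tier 1)
EOQ₂ = √(2×9,000×330/37.4048) = 398.50  (< 1,780 → use Q = 1,780 at tier-2 price)
TC(tier 1 (EOQ₁), Q≈393.3) = $1,095,102.85
TC(tier 2, Q≈1,780.0) = $1,086,968.81
Minimum at tier 2: $1,086,968.81

$1,086,968.81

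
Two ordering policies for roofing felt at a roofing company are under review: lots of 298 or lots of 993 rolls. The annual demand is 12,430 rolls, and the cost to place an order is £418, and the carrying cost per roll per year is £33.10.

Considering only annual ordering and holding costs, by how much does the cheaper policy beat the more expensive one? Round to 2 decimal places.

TC(Q) = (D/Q)S + (Q/2)H
TC(298) = (12,430/298)×418 + (298/2)×33.1 = £22,367.27
TC(993) = (12,430/993)×418 + (993/2)×33.1 = £21,666.52
Cheaper: Q = 993.  Difference = £700.75

£700.75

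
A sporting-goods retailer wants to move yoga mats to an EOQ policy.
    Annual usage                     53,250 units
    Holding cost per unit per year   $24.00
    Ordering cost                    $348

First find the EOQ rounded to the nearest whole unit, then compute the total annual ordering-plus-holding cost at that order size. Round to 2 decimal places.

EOQ = √(2DS/H) = √(2 × 53,250 × 348 / 24)
    = √(1,544,250.00) ≈ 1,242.68 → Q = 1,243 units
Orders/yr = 53,250/1,243 = 42.840; ordering cost = 42.840 × $348 = $14,908.29
Average inventory = 1,243/2 = 621.5; holding cost = 621.5 × $24 = $14,916.00
Total = $14,908.29 + $14,916.00 = $29,824.29

$29,824.29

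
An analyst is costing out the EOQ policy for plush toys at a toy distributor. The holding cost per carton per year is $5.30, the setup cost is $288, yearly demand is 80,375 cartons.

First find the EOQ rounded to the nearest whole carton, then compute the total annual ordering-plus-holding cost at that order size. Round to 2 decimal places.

$15,664.25

2DS/H = 2·80,375·288/5.3 = 8,735,094.34
EOQ = √8,735,094.34 ≈ 2,955.52 → Q = 2,956 cartons
Orders/yr = 80,375/2,956 = 27.190; ordering cost = 27.190 × $288 = $7,830.85
Average inventory = 2,956/2 = 1478; holding cost = 1478 × $5.3 = $7,833.40
Total = $7,830.85 + $7,833.40 = $15,664.25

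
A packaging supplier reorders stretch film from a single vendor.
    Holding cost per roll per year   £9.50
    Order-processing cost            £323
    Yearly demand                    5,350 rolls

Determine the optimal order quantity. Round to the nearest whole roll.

603 rolls

Q* = √(2·D·S / H) = √(2·5,350·323 / 9.5) = √363,800.0 ≈ 603.16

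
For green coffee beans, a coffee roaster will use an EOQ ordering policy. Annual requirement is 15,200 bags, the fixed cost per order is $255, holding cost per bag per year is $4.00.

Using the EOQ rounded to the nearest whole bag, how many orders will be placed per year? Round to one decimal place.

2DS/H = 2·15,200·255/4 = 1,938,000.00
EOQ = √1,938,000.00 ≈ 1,392.12 → Q = 1,392
Orders per year = D/Q = 15,200 / 1,392 = 10.920

10.9 orders per year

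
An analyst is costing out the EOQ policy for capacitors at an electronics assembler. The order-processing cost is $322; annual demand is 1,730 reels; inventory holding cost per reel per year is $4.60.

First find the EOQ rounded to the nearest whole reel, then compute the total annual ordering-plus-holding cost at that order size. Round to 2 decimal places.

$2,263.84

2DS/H = 2·1,730·322/4.6 = 242,200.00
EOQ = √242,200.00 ≈ 492.14 → Q = 492 reels
Orders/yr = 1,730/492 = 3.516; ordering cost = 3.516 × $322 = $1,132.24
Average inventory = 492/2 = 246; holding cost = 246 × $4.6 = $1,131.60
Total = $1,132.24 + $1,131.60 = $2,263.84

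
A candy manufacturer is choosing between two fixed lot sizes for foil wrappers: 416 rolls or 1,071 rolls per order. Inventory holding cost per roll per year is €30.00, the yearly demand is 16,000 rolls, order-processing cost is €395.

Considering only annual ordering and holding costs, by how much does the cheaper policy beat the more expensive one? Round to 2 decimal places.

€533.72

TC(Q) = (D/Q)S + (Q/2)H
TC(416) = (16,000/416)×395 + (416/2)×30 = €21,432.31
TC(1,071) = (16,000/1,071)×395 + (1,071/2)×30 = €21,966.03
|ΔTC| = |€21,432.31 − €21,966.03| = €533.72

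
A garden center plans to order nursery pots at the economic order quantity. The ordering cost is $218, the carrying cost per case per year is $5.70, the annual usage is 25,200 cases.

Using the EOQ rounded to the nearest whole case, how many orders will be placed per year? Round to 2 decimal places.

18.16 orders per year

EOQ = √(2DS/H) = √(2 × 25,200 × 218 / 5.7)
    = √(1,927,578.95) ≈ 1,388.37 → Q = 1,388
N = D/Q = 25,200/1,388 ≈ 18.156 orders/yr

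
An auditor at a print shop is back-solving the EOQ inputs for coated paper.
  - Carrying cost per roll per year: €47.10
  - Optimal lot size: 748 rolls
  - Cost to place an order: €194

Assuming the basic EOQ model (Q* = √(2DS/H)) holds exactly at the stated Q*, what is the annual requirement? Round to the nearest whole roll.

67,919 rolls per year

Since Q* = (2DS/H)^½, squaring gives Q*²·H = 2DS.
D = Q²H / (2S) = 748² × 47.1 / (2 × 194) = 67,919.17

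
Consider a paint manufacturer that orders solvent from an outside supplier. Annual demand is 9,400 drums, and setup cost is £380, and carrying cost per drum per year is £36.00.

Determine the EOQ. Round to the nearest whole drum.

Q* = √(2·D·S / H) = √(2·9,400·380 / 36) = √198,444.4 ≈ 445.47

445 drums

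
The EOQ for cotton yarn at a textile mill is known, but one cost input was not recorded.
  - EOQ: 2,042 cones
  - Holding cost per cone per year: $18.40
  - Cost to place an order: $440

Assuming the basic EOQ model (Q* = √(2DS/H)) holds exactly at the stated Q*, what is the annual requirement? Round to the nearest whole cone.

From Q* = √(2DS/H) ⇒ Q*² = 2DS/H.
D = Q²H / (2S) = 2,042² × 18.4 / (2 × 440) = 87,185.97

87,186 cones per year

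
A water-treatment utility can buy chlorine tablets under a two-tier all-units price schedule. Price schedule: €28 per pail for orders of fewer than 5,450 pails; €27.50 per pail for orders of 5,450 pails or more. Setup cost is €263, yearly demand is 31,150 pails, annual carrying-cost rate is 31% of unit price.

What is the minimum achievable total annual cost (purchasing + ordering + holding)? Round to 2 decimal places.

H₁ = 31%×€28 = €8.6800;  H₂ = 31%×€27.50 = €8.5250
EOQ₁ = √(2×31,150×263/8.6800) = 1,373.92  (< 5,450, feasible at tier 1)
EOQ₂ = √(2×31,150×263/8.5250) = 1,386.36  (< 5,450 → use Q = 5,450 at tier-2 price)
TC(tier 1 (EOQ₁), Q≈1,373.9) = €884,125.64
TC(tier 2, Q≈5,450.0) = €881,358.83
Minimum at tier 2: €881,358.83

€881,358.83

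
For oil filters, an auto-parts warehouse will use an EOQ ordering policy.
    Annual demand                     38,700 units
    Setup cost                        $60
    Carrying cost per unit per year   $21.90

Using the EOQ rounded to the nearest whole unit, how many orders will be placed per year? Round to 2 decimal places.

84.13 orders per year

EOQ = √(2DS/H) = √(2 × 38,700 × 60 / 21.9)
    = √(212,054.79) ≈ 460.49 → Q = 460
N = D/Q = 38,700/460 ≈ 84.130 orders/yr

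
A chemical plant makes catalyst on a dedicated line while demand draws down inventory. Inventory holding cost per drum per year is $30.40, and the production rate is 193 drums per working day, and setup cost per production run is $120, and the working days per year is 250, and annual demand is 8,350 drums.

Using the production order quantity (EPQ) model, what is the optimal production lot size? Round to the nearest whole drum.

282 drums

d = 8,350/250 = 33.4000 drums/day;  effective holding cost H(1 − d/p) = 30.4·(1 − 33.4000/193) = 25.13907
Q* = √(2DS / H_eff) = √(2·8,350·120 / 25.13907) ≈ 282.34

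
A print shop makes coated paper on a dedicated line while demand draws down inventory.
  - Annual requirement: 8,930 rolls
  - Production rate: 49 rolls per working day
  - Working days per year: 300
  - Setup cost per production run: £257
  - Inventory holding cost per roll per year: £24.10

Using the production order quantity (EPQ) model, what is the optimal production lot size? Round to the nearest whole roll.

d = 8,930/300 = 29.7667 rolls/day;  effective holding cost H(1 − d/p) = 24.1·(1 − 29.7667/49) = 9.45966
Q* = √(2DS / H_eff) = √(2·8,930·257 / 9.45966) ≈ 696.58

697 rolls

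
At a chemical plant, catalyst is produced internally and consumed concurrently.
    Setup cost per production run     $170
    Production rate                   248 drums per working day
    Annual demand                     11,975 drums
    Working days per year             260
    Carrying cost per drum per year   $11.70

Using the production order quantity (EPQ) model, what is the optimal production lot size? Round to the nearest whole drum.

654 drums

d = 11,975/260 = 46.0577 drums/day;  effective holding cost H(1 − d/p) = 11.7·(1 − 46.0577/248) = 9.52712
Q* = √(2DS / H_eff) = √(2·11,975·170 / 9.52712) ≈ 653.73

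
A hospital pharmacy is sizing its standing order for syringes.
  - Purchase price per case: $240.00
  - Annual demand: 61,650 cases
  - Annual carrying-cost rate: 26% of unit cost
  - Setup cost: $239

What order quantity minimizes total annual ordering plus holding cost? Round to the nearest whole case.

687 cases

H = i·C = 0.26 × $240 = $62.4000 per case-year
Optimal lot size Q* = (2 × 61,650 × $239 / $62.4)^½ ≈ 687.21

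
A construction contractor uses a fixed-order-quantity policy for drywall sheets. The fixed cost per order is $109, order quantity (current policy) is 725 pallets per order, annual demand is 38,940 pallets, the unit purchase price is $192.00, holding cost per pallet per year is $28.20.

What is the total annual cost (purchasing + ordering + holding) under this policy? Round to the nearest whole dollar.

$7,492,557

Ordering: D/Q × S = 38,940/725 × $109 = $5,854.43
Holding:  Q/2 × H = 725/2 × $28.2 = $10,222.50
Purchase cost = D·C = 38,940 × 192 = $7,476,480.00
Total = $5,854.43 + $10,222.50 + $7,476,480.00 = $7,492,556.93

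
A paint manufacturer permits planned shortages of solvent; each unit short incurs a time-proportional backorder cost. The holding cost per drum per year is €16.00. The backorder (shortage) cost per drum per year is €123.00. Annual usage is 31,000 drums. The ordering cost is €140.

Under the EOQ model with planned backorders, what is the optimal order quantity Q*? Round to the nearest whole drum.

783 drums

Basic EOQ = √(2·31,000·140/16) = 736.546
Backorder adjustment √((H+b)/b) = √((16+123)/123) = 1.0631
Q* = 736.546 × 1.0631 ≈ 782.99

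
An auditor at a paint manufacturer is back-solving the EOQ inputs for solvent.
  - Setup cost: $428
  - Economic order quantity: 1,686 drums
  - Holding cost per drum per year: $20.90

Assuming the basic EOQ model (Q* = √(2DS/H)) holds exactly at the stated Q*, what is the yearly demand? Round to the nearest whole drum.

69,405 drums per year

EOQ relation: Q² = 2DS/H, so rearrange for the unknown.
D = Q²H / (2S) = 1,686² × 20.9 / (2 × 428) = 69,404.51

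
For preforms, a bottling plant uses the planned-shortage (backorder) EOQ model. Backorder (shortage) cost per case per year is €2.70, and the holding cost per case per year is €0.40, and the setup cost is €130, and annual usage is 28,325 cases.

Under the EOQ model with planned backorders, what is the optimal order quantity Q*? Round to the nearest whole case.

4,598 cases

Q* = √(2DS/H) · √((H + b)/b)
   = √(2 × 28,325 × 130 / 0.4) · √((0.4 + 2.7) / 2.7)
   = 4,290.833 × 1.0715 ≈ 4,597.70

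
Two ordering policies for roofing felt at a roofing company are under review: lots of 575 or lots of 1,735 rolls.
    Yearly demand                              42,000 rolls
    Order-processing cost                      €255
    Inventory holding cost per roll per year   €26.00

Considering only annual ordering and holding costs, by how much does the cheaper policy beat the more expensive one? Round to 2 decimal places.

€2,626.82

For each Q, cost = (D/Q)·S + (Q/2)·H.
TC(575) = (42,000/575)×255 + (575/2)×26 = €26,101.09
TC(1,735) = (42,000/1,735)×255 + (1,735/2)×26 = €28,727.91
Lots of 575 are cheaper by €2,626.82.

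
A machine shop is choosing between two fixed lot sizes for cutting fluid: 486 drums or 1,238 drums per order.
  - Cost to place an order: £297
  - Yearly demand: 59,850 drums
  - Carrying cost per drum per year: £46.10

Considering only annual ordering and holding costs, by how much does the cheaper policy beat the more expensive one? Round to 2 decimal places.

TC(Q) = (D/Q)S + (Q/2)H
TC(486) = (59,850/486)×297 + (486/2)×46.1 = £47,777.30
TC(1,238) = (59,850/1,238)×297 + (1,238/2)×46.1 = £42,894.10
Lots of 1,238 are cheaper by £4,883.20.

£4,883.20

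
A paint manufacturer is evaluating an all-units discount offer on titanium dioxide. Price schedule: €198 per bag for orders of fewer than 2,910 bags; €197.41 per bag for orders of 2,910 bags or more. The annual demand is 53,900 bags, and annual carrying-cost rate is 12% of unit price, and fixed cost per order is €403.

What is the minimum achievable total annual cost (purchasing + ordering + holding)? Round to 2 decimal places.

€10,682,331.29

H₁ = 12%×€198 = €23.7600;  H₂ = 12%×€197.41 = €23.6892
EOQ₁ = √(2×53,900×403/23.7600) = 1,352.19  (< 2,910, feasible at tier 1)
EOQ₂ = √(2×53,900×403/23.6892) = 1,354.21  (< 2,910 → use Q = 2,910 at tier-2 price)
TC(tier 1 (EOQ₁), Q≈1,352.2) = €10,704,328.11
TC(tier 2, Q≈2,910.0) = €10,682,331.29
Minimum at tier 2: €10,682,331.29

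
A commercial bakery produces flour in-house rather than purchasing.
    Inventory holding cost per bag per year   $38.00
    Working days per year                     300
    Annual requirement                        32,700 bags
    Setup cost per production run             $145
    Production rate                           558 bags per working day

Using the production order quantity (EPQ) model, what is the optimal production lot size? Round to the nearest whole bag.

Daily demand d = 32,700/300 = 109.000; p = 558; 1 − d/p = 0.80466
EPQ = √(2DS / (H(1 − d/p)))
    = √(2 × 32,700 × 145 / (38 × 0.80466)) ≈ 556.90

557 bags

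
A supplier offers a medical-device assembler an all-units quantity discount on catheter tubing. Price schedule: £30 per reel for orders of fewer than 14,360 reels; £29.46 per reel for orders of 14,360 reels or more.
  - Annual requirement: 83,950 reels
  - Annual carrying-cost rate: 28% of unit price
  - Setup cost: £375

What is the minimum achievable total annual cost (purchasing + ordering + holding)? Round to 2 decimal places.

£2,534,585.67

H₁ = 28%×£30 = £8.4000;  H₂ = 28%×£29.46 = £8.2488
EOQ₁ = √(2×83,950×375/8.4000) = 2,737.80  (< 14,360, feasible at tier 1)
EOQ₂ = √(2×83,950×375/8.2488) = 2,762.78  (< 14,360 → use Q = 14,360 at tier-2 price)
TC(tier 1 (EOQ₁), Q≈2,737.8) = £2,541,497.50
TC(tier 2, Q≈14,360.0) = £2,534,585.67
Minimum at tier 2: £2,534,585.67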